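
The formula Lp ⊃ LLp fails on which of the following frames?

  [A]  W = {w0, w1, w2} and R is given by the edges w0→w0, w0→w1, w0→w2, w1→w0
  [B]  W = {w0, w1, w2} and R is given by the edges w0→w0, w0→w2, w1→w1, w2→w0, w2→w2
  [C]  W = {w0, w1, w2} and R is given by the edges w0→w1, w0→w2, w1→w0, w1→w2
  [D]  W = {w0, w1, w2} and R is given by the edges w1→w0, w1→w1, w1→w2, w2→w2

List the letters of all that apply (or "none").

A, C

The schema Lp ⊃ LLp is axiom 4; it is valid on a frame iff R is transitive.
(A) R is not transitive (w1 R w0 and w0 R w1 but not w1 R w1), so the schema fails here.
(B) R is transitive (R is closed under composition), so the schema is valid here.
(C) R is not transitive (w0 R w1 and w1 R w0 but not w0 R w0), so the schema fails here.
(D) R is transitive (R is closed under composition), so the schema is valid here.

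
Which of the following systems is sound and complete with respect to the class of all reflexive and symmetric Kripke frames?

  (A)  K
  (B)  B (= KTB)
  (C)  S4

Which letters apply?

(A) K is determined by the class of arbitrary frames.
(B) B (= KTB) is determined by exactly this class.
(C) S4 is determined by the class of reflexive and transitive frames.

B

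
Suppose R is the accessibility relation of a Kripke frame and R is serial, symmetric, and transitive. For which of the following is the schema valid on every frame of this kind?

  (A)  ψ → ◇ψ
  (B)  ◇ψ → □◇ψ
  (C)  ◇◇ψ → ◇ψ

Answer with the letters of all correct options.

A, B, C

A serial symmetric transitive relation is reflexive (take any v with uRv; symmetry gives vRu and transitivity gives uRu), hence an equivalence relation.
(A) the dual of axiom T: valid iff R is reflexive. Every such R is reflexive — valid.
(B) ◇ψ → □◇ψ is axiom 5; it is valid on a frame exactly when R is euclidean. Every such R is euclidean, so valid.
(C) ◇◇ψ → ◇ψ is the dual of axiom 4, which corresponds to transitivity. Every such R is transitive — valid.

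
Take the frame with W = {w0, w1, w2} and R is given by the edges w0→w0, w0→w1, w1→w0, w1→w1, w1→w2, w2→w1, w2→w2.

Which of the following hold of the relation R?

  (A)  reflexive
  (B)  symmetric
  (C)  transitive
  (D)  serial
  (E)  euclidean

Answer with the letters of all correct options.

A, B, D

(A) reflexive: each world relates to itself.
(B) symmetric: every R-edge is matched by its reverse.
(C) not transitive: w0 R w1 and w1 R w2 but not w0 R w2.
(D) serial: every world has an R-successor.
(E) not euclidean: w1 R w0 and w1 R w2 but not w0 R w2.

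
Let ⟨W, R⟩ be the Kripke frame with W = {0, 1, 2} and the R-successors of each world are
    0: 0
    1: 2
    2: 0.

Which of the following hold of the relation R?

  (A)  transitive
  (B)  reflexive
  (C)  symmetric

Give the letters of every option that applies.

none

(A) not transitive: 1 R 2 and 2 R 0 but not 1 R 0.
(B) not reflexive: not 1 R 1.
(C) not symmetric: 1 R 2 but not 2 R 1.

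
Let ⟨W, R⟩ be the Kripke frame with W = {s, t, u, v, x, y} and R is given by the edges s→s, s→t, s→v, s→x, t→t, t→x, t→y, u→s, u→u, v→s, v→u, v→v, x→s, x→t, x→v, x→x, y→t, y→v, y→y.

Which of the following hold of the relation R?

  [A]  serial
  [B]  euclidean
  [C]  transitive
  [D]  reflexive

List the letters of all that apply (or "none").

A, D

(A) serial: every world has an R-successor.
(B) not euclidean: s R t and s R s but not t R s.
(C) not transitive: s R t and t R y but not s R y.
(D) reflexive: each world relates to itself.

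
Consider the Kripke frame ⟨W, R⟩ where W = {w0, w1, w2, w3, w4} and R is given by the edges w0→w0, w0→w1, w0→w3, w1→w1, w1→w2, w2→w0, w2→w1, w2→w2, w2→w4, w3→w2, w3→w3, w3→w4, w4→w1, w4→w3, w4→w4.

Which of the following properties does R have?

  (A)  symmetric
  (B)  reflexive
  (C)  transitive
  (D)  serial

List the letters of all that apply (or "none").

B, D

(A) not symmetric: w0 R w1 but not w1 R w0.
(B) reflexive: each world relates to itself.
(C) not transitive: w0 R w1 and w1 R w2 but not w0 R w2.
(D) serial: every world has an R-successor.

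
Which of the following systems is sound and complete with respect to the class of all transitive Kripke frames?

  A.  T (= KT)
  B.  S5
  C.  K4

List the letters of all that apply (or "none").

(A) T (= KT) is determined by the class of reflexive frames.
(B) S5 is determined by the class of reflexive, symmetric, and transitive frames.
(C) K4 is determined by exactly this class.

C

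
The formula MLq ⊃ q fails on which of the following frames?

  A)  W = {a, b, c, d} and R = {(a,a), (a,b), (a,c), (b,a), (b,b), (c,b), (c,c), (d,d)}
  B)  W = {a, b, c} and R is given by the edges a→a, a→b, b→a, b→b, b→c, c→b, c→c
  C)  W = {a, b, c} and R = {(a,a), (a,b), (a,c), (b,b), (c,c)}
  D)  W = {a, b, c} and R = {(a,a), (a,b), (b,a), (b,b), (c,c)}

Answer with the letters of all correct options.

A, C

The schema MLq ⊃ q is the dual of axiom B; it is valid on a frame iff R is symmetric.
(A) R is not symmetric (a R c but not c R a), so the schema fails here.
(B) R is symmetric (every R-edge is matched by its reverse), so the schema is valid here.
(C) R is not symmetric (a R b but not b R a), so the schema fails here.
(D) R is symmetric (every R-edge is matched by its reverse), so the schema is valid here.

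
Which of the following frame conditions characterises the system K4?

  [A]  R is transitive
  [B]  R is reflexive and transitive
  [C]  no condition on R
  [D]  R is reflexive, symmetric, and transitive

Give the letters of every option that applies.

A

(A) K4 is sound and complete for exactly this class.
(B) this class determines S4, not K4.
(C) this class determines K, not K4.
(D) this class determines S5, not K4.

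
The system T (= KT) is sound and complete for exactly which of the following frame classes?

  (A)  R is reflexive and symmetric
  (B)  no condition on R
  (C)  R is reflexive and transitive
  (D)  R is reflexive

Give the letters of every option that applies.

(A) this class determines B (= KTB), not T (= KT).
(B) this class determines K, not T (= KT).
(C) this class determines S4, not T (= KT).
(D) T (= KT) is sound and complete for exactly this class.

D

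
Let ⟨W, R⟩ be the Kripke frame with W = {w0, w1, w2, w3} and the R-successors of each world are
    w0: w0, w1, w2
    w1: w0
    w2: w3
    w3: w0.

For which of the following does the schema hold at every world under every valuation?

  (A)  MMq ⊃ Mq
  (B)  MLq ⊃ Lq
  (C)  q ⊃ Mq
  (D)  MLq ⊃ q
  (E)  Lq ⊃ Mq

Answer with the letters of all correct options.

E

R is not reflexive: not w1 R w1.
R is not symmetric: w0 R w2 but not w2 R w0.
R is not transitive: w0 R w2 and w2 R w3 but not w0 R w3.
R is not euclidean: w0 R w1 and w0 R w2 but not w1 R w2.
R is serial: every world has an R-successor.
(A) MMq ⊃ Mq is the dual of axiom 4, which corresponds to transitivity. R is not transitive — not valid.
(B) the dual of axiom 5: valid iff R is euclidean. R is not euclidean — not valid.
(C) the dual of axiom T: valid iff R is reflexive. R is not reflexive — not valid.
(D) the dual of axiom B: valid iff R is symmetric. R is not symmetric — not valid.
(E) Lq ⊃ Mq (axiom D) characterises the serial frames. R is serial — valid.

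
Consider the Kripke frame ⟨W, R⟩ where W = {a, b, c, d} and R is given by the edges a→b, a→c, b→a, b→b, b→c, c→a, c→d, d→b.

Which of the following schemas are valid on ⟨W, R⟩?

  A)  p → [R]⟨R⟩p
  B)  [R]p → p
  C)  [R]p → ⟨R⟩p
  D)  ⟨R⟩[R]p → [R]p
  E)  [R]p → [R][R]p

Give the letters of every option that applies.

C

R is not reflexive: not a R a.
R is not symmetric: b R c but not c R b.
R is not transitive: a R b and b R a but not a R a.
R is not euclidean: a R c and a R b but not c R b.
R is serial: every world has an R-successor.
(A) p → [R]⟨R⟩p is axiom B, which corresponds to symmetry. R is not symmetric — not valid.
(B) [R]p → p is axiom T; it is valid on a frame exactly when R is reflexive. R is not reflexive, so not valid.
(C) [R]p → ⟨R⟩p (axiom D) characterises the serial frames. R is serial — valid.
(D) ⟨R⟩[R]p → [R]p is the dual of axiom 5; it is valid on a frame exactly when R is euclidean. R is not euclidean, so not valid.
(E) axiom 4: valid iff R is transitive. R is not transitive — not valid.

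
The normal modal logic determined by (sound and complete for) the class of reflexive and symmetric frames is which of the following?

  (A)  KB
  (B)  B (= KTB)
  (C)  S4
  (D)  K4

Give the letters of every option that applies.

(A) KB is determined by the class of symmetric frames.
(B) B (= KTB) is determined by exactly this class.
(C) S4 is determined by the class of reflexive and transitive frames.
(D) K4 is determined by the class of transitive frames.

B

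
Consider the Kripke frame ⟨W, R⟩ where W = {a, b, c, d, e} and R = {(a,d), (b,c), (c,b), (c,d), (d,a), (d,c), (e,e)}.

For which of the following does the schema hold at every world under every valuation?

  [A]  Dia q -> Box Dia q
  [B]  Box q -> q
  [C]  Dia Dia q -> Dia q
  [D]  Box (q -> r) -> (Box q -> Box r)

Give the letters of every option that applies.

R is not reflexive: not a R a.
R is not transitive: a R d and d R a but not a R a.
R is not euclidean: c R b and c R d but not b R d.
(A) Dia q -> Box Dia q is axiom 5, which corresponds to the euclidean property. R is not euclidean — not valid.
(B) Box q -> q is axiom T; it is valid on a frame exactly when R is reflexive. R is not reflexive, so not valid.
(C) Dia Dia q -> Dia q is the dual of axiom 4, which corresponds to transitivity. R is not transitive — not valid.
(D) Box (q -> r) -> (Box q -> Box r) is the K axiom; it holds on all frames — valid.

D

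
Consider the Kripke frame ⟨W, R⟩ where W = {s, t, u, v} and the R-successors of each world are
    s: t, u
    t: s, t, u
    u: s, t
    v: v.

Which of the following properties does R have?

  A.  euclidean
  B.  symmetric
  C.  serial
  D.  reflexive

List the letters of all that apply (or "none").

B, C

(A) not euclidean: s R u and s R u but not u R u.
(B) symmetric: every R-edge is matched by its reverse.
(C) serial: every world has an R-successor.
(D) not reflexive: not s R s.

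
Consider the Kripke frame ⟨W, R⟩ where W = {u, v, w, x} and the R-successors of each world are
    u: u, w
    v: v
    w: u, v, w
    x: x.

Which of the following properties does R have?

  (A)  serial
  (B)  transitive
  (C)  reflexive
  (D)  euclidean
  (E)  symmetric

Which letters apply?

A, C

(A) serial: every world has an R-successor.
(B) not transitive: u R w and w R v but not u R v.
(C) reflexive: each world relates to itself.
(D) not euclidean: w R u and w R v but not u R v.
(E) not symmetric: w R v but not v R w.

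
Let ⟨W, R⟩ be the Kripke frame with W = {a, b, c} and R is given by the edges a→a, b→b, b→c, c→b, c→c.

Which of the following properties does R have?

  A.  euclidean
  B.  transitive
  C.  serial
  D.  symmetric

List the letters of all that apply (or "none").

(A) euclidean: any two R-successors of the same world are R-related.
(B) transitive: R is closed under composition.
(C) serial: every world has an R-successor.
(D) symmetric: every R-edge is matched by its reverse.

A, B, C, D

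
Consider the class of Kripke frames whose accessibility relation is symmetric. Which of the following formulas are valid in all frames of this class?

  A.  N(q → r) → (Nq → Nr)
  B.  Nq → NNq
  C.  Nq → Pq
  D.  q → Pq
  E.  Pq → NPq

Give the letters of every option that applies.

A

(A) this is just K, valid on every normal frame.
(B) axiom 4: valid iff R is transitive. Such an R need not be transitive — not valid.
(C) Nq → Pq is axiom D; it is valid on a frame exactly when R is serial. Such an R need not be serial, so not valid.
(D) q → Pq is the dual of axiom T; it is valid on a frame exactly when R is reflexive. Such an R need not be reflexive, so not valid.
(E) Pq → NPq is axiom 5; it is valid on a frame exactly when R is euclidean. Such an R need not be euclidean, so not valid.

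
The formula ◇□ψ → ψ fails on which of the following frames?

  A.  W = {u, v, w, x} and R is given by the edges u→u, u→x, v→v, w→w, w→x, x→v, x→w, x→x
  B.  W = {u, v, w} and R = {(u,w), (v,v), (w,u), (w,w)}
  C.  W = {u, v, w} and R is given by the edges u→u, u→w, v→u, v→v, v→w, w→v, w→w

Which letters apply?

A, C

The schema ◇□ψ → ψ is the dual of axiom B; it is valid on a frame iff R is symmetric.
(A) R is not symmetric (u R x but not x R u), so the schema fails here.
(B) R is symmetric (every R-edge is matched by its reverse), so the schema is valid here.
(C) R is not symmetric (u R w but not w R u), so the schema fails here.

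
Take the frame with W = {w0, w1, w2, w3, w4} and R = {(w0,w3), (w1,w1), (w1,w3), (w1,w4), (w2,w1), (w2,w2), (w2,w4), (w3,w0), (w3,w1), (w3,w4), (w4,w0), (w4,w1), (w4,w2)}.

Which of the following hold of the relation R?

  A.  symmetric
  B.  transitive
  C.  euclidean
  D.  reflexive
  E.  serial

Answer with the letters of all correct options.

(A) not symmetric: w2 R w1 but not w1 R w2.
(B) not transitive: w0 R w3 and w3 R w0 but not w0 R w0.
(C) not euclidean: w1 R w4 and w1 R w3 but not w4 R w3.
(D) not reflexive: not w0 R w0.
(E) serial: every world has an R-successor.

E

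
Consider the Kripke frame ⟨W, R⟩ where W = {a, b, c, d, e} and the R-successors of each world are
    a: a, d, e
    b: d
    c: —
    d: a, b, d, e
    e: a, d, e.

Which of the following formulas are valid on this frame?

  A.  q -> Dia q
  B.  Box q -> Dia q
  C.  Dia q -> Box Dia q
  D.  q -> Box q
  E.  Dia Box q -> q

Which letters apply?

R is not reflexive: not b R b.
R is symmetric: every R-edge is matched by its reverse.
R is not euclidean: d R a and d R b but not a R b.
R is not serial: c has no R-successor.
R is not a subset of the identity: a R d with a ≠ d.
(A) q -> Dia q is the dual of axiom T, which corresponds to reflexivity. R is not reflexive — not valid.
(B) axiom D: valid iff R is serial. R is not serial — not valid.
(C) Dia q -> Box Dia q is axiom 5, which corresponds to the euclidean property. R is not euclidean — not valid.
(D) q -> Box q (equivalent to ◇p→p) corresponds to R being a subset of the identity. Here R ⊄ identity, so not valid.
(E) Dia Box q -> q (the dual of axiom B) characterises the symmetric frames. R is symmetric — valid.

E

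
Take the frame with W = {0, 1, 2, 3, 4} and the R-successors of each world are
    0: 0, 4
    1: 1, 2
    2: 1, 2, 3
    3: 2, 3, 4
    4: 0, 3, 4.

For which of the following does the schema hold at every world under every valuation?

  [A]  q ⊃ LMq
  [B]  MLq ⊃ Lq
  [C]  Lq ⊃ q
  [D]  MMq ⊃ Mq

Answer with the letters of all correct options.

R is reflexive: each world relates to itself.
R is symmetric: every R-edge is matched by its reverse.
R is not transitive: 0 R 4 and 4 R 3 but not 0 R 3.
R is not euclidean: 2 R 1 and 2 R 3 but not 1 R 3.
(A) q ⊃ LMq is axiom B; it is valid on a frame exactly when R is symmetric. R is symmetric, so valid.
(B) MLq ⊃ Lq is the dual of axiom 5, which corresponds to the euclidean property. R is not euclidean — not valid.
(C) Lq ⊃ q is axiom T; it is valid on a frame exactly when R is reflexive. R is reflexive, so valid.
(D) MMq ⊃ Mq is the dual of axiom 4, which corresponds to transitivity. R is not transitive — not valid.

A, C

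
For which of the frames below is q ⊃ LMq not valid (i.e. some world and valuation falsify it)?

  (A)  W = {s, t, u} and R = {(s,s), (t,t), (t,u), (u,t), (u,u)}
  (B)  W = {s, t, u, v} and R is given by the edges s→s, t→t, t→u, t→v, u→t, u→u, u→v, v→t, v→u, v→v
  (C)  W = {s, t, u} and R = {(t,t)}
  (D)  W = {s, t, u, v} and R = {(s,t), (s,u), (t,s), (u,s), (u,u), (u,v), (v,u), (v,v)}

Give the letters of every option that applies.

The schema q ⊃ LMq is axiom B; it is valid on a frame iff R is symmetric.
(A) R is symmetric (every R-edge is matched by its reverse), so the schema is valid here.
(B) R is symmetric (every R-edge is matched by its reverse), so the schema is valid here.
(C) R is symmetric (every R-edge is matched by its reverse), so the schema is valid here.
(D) R is symmetric (every R-edge is matched by its reverse), so the schema is valid here.

none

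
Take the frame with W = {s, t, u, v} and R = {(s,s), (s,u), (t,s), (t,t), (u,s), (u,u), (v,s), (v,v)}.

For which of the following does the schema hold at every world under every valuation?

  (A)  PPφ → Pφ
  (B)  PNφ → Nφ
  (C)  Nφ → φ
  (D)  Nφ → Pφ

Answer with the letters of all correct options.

R is reflexive: each world relates to itself.
R is not transitive: t R s and s R u but not t R u.
R is not euclidean: t R s and t R t but not s R t.
R is serial: every world has an R-successor.
(A) PPφ → Pφ is the dual of axiom 4; it is valid on a frame exactly when R is transitive. R is not transitive, so not valid.
(B) PNφ → Nφ is the dual of axiom 5, which corresponds to the euclidean property. R is not euclidean — not valid.
(C) Nφ → φ is axiom T, which corresponds to reflexivity. R is reflexive — valid.
(D) Nφ → Pφ is axiom D, which corresponds to seriality. R is serial — valid.

C, D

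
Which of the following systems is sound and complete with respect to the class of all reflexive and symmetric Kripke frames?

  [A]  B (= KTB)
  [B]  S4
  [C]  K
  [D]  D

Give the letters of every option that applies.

A

(A) B (= KTB) is determined by exactly this class.
(B) S4 is determined by the class of reflexive and transitive frames.
(C) K is determined by the class of arbitrary frames.
(D) D is determined by the class of serial frames.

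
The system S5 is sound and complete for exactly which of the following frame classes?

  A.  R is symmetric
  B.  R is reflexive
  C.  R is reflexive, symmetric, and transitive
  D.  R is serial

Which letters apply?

(A) this class determines KB, not S5.
(B) this class determines T (= KT), not S5.
(C) S5 is sound and complete for exactly this class.
(D) this class determines D, not S5.

C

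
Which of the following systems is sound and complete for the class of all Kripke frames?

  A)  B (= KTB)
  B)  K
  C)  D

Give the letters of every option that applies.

(A) B (= KTB) is determined by the class of reflexive and symmetric frames.
(B) K is determined by exactly this class.
(C) D is determined by the class of serial frames.

B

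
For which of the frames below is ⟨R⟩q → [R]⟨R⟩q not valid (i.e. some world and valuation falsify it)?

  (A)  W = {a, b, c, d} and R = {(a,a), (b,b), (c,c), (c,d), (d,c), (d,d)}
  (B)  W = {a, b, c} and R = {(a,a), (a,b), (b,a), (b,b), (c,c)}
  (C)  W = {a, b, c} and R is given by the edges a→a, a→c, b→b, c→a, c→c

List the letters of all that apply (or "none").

The schema ⟨R⟩q → [R]⟨R⟩q is axiom 5; it is valid on a frame iff R is euclidean.
(A) R is euclidean (any two R-successors of the same world are R-related), so the schema is valid here.
(B) R is euclidean (any two R-successors of the same world are R-related), so the schema is valid here.
(C) R is euclidean (any two R-successors of the same world are R-related), so the schema is valid here.

none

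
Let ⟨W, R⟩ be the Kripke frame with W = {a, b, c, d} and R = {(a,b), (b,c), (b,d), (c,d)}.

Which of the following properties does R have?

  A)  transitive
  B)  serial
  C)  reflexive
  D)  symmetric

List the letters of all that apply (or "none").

(A) not transitive: a R b and b R c but not a R c.
(B) not serial: d has no R-successor.
(C) not reflexive: not a R a.
(D) not symmetric: a R b but not b R a.

none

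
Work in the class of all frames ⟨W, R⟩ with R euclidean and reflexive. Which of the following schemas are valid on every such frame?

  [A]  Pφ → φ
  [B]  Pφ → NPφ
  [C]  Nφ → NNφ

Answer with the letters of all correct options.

A reflexive euclidean relation is also symmetric (from wRw and wRv the euclidean condition gives vRw) and hence transitive; it is an equivalence relation.
(A) Pφ → φ is the converse of T; it holds exactly when R ⊆ identity. Such an R need not be a subset of the identity — not valid.
(B) Pφ → NPφ is axiom 5, which corresponds to the euclidean property. Every such R is euclidean — valid.
(C) Nφ → NNφ is axiom 4; it is valid on a frame exactly when R is transitive. Every such R is transitive, so valid.

B, C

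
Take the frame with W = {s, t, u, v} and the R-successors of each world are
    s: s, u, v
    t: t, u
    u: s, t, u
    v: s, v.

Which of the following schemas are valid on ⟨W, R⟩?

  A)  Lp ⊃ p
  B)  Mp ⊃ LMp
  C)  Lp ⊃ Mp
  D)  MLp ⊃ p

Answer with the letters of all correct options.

A, C, D

R is reflexive: each world relates to itself.
R is symmetric: every R-edge is matched by its reverse.
R is not euclidean: s R u and s R v but not u R v.
R is serial: every world has an R-successor.
(A) Lp ⊃ p (axiom T) characterises the reflexive frames. R is reflexive — valid.
(B) Mp ⊃ LMp (axiom 5) characterises the euclidean frames. R is not euclidean — not valid.
(C) axiom D: valid iff R is serial. R is serial — valid.
(D) the dual of axiom B: valid iff R is symmetric. R is symmetric — valid.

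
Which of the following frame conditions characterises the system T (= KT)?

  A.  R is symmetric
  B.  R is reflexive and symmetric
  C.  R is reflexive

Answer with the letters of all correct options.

(A) this class determines KB, not T (= KT).
(B) this class determines B (= KTB), not T (= KT).
(C) T (= KT) is sound and complete for exactly this class.

C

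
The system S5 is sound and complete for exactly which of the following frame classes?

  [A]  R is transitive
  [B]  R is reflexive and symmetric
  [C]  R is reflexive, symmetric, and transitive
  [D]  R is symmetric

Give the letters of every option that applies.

C

(A) this class determines K4, not S5.
(B) this class determines B (= KTB), not S5.
(C) S5 is sound and complete for exactly this class.
(D) this class determines KB, not S5.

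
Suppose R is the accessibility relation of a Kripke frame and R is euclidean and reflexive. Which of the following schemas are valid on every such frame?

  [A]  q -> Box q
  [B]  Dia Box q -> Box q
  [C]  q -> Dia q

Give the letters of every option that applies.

A reflexive euclidean relation is also symmetric (from wRw and wRv the euclidean condition gives vRw) and hence transitive; it is an equivalence relation.
(A) q -> Box q is valid only on frames where every R-edge is a self-loop. Such an R need not be a subset of the identity — not valid.
(B) Dia Box q -> Box q is the dual of axiom 5, which corresponds to the euclidean property. Every such R is euclidean — valid.
(C) q -> Dia q is the dual of axiom T; it is valid on a frame exactly when R is reflexive. Every such R is reflexive, so valid.

B, C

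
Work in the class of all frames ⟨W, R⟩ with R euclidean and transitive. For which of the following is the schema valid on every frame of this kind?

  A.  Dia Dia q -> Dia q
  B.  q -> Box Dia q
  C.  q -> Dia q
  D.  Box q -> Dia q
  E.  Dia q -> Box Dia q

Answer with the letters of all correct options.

A, E

(A) Dia Dia q -> Dia q is the dual of axiom 4, which corresponds to transitivity. Every such R is transitive — valid.
(B) q -> Box Dia q is axiom B, which corresponds to symmetry. Such an R need not be symmetric — not valid.
(C) q -> Dia q (the dual of axiom T) characterises the reflexive frames. Such an R need not be reflexive — not valid.
(D) Box q -> Dia q is axiom D; it is valid on a frame exactly when R is serial. Such an R need not be serial, so not valid.
(E) Dia q -> Box Dia q (axiom 5) characterises the euclidean frames. Every such R is euclidean — valid.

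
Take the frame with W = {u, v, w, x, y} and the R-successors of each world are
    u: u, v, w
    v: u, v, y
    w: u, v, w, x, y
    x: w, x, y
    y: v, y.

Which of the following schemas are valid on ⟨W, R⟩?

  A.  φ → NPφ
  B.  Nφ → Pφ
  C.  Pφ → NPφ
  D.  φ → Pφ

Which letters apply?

B, D

R is reflexive: each world relates to itself.
R is not symmetric: w R v but not v R w.
R is not euclidean: u R v and u R w but not v R w.
R is serial: every world has an R-successor.
(A) φ → NPφ is axiom B, which corresponds to symmetry. R is not symmetric — not valid.
(B) Nφ → Pφ is axiom D; it is valid on a frame exactly when R is serial. R is serial, so valid.
(C) axiom 5: valid iff R is euclidean. R is not euclidean — not valid.
(D) φ → Pφ (the dual of axiom T) characterises the reflexive frames. R is reflexive — valid.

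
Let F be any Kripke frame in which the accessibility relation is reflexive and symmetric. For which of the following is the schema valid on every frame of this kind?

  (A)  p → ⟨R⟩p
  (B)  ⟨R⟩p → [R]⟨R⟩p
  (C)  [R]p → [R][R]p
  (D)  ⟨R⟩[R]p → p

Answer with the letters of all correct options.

A, D

Reflexive relations are serial.
(A) p → ⟨R⟩p is the dual of axiom T; it is valid on a frame exactly when R is reflexive. Every such R is reflexive, so valid.
(B) ⟨R⟩p → [R]⟨R⟩p is axiom 5, which corresponds to the euclidean property. Such an R need not be euclidean — not valid.
(C) [R]p → [R][R]p (axiom 4) characterises the transitive frames. Such an R need not be transitive — not valid.
(D) ⟨R⟩[R]p → p is the dual of axiom B; it is valid on a frame exactly when R is symmetric. Every such R is symmetric, so valid.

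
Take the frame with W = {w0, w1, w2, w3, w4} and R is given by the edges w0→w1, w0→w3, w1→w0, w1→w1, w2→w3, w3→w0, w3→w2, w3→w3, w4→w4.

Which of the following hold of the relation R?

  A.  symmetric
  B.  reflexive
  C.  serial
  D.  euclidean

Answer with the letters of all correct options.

(A) symmetric: every R-edge is matched by its reverse.
(B) not reflexive: not w0 R w0.
(C) serial: every world has an R-successor.
(D) not euclidean: w0 R w1 and w0 R w3 but not w1 R w3.

A, C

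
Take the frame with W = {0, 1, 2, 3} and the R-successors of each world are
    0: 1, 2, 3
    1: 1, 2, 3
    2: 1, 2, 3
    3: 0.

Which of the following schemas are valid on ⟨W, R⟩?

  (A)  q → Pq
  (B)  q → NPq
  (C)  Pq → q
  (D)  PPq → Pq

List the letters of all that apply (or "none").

none

R is not reflexive: not 0 R 0.
R is not symmetric: 0 R 1 but not 1 R 0.
R is not transitive: 0 R 3 and 3 R 0 but not 0 R 0.
R is not a subset of the identity: 0 R 1 with 0 ≠ 1.
(A) q → Pq is the dual of axiom T; it is valid on a frame exactly when R is reflexive. R is not reflexive, so not valid.
(B) axiom B: valid iff R is symmetric. R is not symmetric — not valid.
(C) Pq → q is the converse of T; it holds exactly when R ⊆ identity. Here R ⊄ identity — not valid.
(D) the dual of axiom 4: valid iff R is transitive. R is not transitive — not valid.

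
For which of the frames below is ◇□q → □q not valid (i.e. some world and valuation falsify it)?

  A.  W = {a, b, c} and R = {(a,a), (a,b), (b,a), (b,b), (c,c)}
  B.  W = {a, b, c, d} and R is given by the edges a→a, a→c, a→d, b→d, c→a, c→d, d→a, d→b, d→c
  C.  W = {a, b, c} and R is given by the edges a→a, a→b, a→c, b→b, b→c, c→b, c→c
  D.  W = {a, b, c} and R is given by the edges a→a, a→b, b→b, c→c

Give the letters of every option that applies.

B, C, D

The schema ◇□q → □q is the dual of axiom 5; it is valid on a frame iff R is euclidean.
(A) R is euclidean (any two R-successors of the same world are R-related), so the schema is valid here.
(B) R is not euclidean (d R a and d R b but not a R b), so the schema fails here.
(C) R is not euclidean (a R b and a R a but not b R a), so the schema fails here.
(D) R is not euclidean (a R b and a R a but not b R a), so the schema fails here.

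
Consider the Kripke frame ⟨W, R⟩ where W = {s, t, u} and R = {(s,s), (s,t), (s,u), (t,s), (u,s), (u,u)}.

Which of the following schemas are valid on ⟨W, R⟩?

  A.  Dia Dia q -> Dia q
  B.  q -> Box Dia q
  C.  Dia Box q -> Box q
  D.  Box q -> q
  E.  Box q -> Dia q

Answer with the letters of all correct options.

B, E

R is not reflexive: not t R t.
R is symmetric: every R-edge is matched by its reverse.
R is not transitive: t R s and s R t but not t R t.
R is not euclidean: s R t and s R u but not t R u.
R is serial: every world has an R-successor.
(A) Dia Dia q -> Dia q (the dual of axiom 4) characterises the transitive frames. R is not transitive — not valid.
(B) q -> Box Dia q is axiom B; it is valid on a frame exactly when R is symmetric. R is symmetric, so valid.
(C) Dia Box q -> Box q is the dual of axiom 5; it is valid on a frame exactly when R is euclidean. R is not euclidean, so not valid.
(D) Box q -> q is axiom T; it is valid on a frame exactly when R is reflexive. R is not reflexive, so not valid.
(E) axiom D: valid iff R is serial. R is serial — valid.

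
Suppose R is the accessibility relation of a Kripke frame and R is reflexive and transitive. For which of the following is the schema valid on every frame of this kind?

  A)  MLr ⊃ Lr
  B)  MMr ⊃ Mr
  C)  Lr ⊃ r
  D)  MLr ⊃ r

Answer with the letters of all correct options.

Reflexive relations are serial.
(A) MLr ⊃ Lr (the dual of axiom 5) characterises the euclidean frames. Such an R need not be euclidean — not valid.
(B) MMr ⊃ Mr (the dual of axiom 4) characterises the transitive frames. Every such R is transitive — valid.
(C) axiom T: valid iff R is reflexive. Every such R is reflexive — valid.
(D) MLr ⊃ r is the dual of axiom B; it is valid on a frame exactly when R is symmetric. Such an R need not be symmetric, so not valid.

B, C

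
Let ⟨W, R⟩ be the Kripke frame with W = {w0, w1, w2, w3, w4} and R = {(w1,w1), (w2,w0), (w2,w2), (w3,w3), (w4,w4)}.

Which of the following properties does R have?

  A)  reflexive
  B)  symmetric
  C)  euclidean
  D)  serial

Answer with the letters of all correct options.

none

(A) not reflexive: not w0 R w0.
(B) not symmetric: w2 R w0 but not w0 R w2.
(C) not euclidean: w2 R w0 and w2 R w2 but not w0 R w2.
(D) not serial: w0 has no R-successor.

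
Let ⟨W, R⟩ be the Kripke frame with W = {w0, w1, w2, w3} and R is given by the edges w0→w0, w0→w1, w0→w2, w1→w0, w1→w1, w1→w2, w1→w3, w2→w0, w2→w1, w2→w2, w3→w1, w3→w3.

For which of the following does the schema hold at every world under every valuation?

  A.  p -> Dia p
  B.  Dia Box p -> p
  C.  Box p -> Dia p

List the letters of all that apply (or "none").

A, B, C

R is reflexive: each world relates to itself.
R is symmetric: every R-edge is matched by its reverse.
R is serial: every world has an R-successor.
(A) p -> Dia p is the dual of axiom T, which corresponds to reflexivity. R is reflexive — valid.
(B) Dia Box p -> p (the dual of axiom B) characterises the symmetric frames. R is symmetric — valid.
(C) Box p -> Dia p is axiom D, which corresponds to seriality. R is serial — valid.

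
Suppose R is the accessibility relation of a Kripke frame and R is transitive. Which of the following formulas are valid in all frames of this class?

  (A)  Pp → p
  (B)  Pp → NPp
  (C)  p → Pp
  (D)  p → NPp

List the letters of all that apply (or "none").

(A) Pp → p (the converse of T) corresponds to R being a subset of the identity. Such an R need not be a subset of the identity, so not valid.
(B) Pp → NPp (axiom 5) characterises the euclidean frames. Such an R need not be euclidean — not valid.
(C) p → Pp is the dual of axiom T; it is valid on a frame exactly when R is reflexive. Such an R need not be reflexive, so not valid.
(D) p → NPp is axiom B; it is valid on a frame exactly when R is symmetric. Such an R need not be symmetric, so not valid.

none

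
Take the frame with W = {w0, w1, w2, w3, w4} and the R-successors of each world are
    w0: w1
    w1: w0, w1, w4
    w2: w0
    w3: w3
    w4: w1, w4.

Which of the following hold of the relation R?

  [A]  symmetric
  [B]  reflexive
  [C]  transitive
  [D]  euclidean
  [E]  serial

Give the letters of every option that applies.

E

(A) not symmetric: w2 R w0 but not w0 R w2.
(B) not reflexive: not w0 R w0.
(C) not transitive: w0 R w1 and w1 R w0 but not w0 R w0.
(D) not euclidean: w1 R w0 and w1 R w4 but not w0 R w4.
(E) serial: every world has an R-successor.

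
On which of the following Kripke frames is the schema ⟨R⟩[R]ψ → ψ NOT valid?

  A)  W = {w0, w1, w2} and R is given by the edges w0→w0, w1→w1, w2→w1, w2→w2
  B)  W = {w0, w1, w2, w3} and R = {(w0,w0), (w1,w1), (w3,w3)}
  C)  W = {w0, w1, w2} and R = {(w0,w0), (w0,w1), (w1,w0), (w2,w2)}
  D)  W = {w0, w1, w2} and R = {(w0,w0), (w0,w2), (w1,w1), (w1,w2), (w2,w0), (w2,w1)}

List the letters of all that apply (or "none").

The schema ⟨R⟩[R]ψ → ψ is the dual of axiom B; it is valid on a frame iff R is symmetric.
(A) R is not symmetric (w2 R w1 but not w1 R w2), so the schema fails here.
(B) R is symmetric (every R-edge is matched by its reverse), so the schema is valid here.
(C) R is symmetric (every R-edge is matched by its reverse), so the schema is valid here.
(D) R is symmetric (every R-edge is matched by its reverse), so the schema is valid here.

A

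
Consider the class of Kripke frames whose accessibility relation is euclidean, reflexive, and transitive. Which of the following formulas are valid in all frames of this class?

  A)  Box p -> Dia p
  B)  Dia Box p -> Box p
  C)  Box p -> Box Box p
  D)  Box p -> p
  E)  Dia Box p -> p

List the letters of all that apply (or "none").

A, B, C, D, E

A relation that is euclidean, reflexive, and transitive is also serial and symmetric.
(A) Box p -> Dia p (axiom D) characterises the serial frames. Every such R is serial — valid.
(B) Dia Box p -> Box p (the dual of axiom 5) characterises the euclidean frames. Every such R is euclidean — valid.
(C) Box p -> Box Box p is axiom 4, which corresponds to transitivity. Every such R is transitive — valid.
(D) Box p -> p (axiom T) characterises the reflexive frames. Every such R is reflexive — valid.
(E) Dia Box p -> p is the dual of axiom B, which corresponds to symmetry. Every such R is symmetric — valid.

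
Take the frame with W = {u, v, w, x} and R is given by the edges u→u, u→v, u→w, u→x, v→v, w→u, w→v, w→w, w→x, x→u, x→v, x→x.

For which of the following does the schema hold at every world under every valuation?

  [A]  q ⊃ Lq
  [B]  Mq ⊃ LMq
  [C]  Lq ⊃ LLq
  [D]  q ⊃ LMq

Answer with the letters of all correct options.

none

R is not symmetric: u R v but not v R u.
R is not transitive: x R u and u R w but not x R w.
R is not euclidean: u R v and u R u but not v R u.
R is not a subset of the identity: u R v with u ≠ v.
(A) q ⊃ Lq (equivalent to ◇p→p) corresponds to R being a subset of the identity. Here R ⊄ identity, so not valid.
(B) Mq ⊃ LMq is axiom 5, which corresponds to the euclidean property. R is not euclidean — not valid.
(C) Lq ⊃ LLq is axiom 4, which corresponds to transitivity. R is not transitive — not valid.
(D) q ⊃ LMq is axiom B; it is valid on a frame exactly when R is symmetric. R is not symmetric, so not valid.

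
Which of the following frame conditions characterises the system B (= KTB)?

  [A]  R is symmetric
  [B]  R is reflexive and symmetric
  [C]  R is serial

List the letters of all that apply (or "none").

(A) this class determines KB, not B (= KTB).
(B) B (= KTB) is sound and complete for exactly this class.
(C) this class determines D, not B (= KTB).

B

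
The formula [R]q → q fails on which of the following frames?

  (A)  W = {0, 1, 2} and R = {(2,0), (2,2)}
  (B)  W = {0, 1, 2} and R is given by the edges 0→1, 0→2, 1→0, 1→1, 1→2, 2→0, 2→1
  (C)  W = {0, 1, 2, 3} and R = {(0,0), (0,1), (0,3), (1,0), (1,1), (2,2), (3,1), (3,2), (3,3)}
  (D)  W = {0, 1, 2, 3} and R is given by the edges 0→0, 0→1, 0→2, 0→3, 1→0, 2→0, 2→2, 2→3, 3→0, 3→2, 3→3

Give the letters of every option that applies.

The schema [R]q → q is axiom T; it is valid on a frame iff R is reflexive.
(A) R is not reflexive (not 0 R 0), so the schema fails here.
(B) R is not reflexive (not 0 R 0), so the schema fails here.
(C) R is reflexive (each world relates to itself), so the schema is valid here.
(D) R is not reflexive (not 1 R 1), so the schema fails here.

A, B, D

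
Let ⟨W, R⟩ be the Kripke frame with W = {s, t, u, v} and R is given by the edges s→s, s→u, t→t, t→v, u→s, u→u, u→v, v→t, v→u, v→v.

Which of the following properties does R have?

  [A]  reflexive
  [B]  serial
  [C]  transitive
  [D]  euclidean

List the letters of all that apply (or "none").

(A) reflexive: each world relates to itself.
(B) serial: every world has an R-successor.
(C) not transitive: s R u and u R v but not s R v.
(D) not euclidean: u R s and u R v but not s R v.

A, B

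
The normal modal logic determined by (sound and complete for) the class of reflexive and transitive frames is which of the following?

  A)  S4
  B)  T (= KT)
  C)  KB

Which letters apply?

(A) S4 is determined by exactly this class.
(B) T (= KT) is determined by the class of reflexive frames.
(C) KB is determined by the class of symmetric frames.

A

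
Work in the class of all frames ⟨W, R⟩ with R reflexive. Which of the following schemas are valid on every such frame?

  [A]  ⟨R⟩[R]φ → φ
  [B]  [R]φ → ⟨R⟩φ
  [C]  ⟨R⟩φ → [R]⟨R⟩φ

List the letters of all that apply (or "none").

B

A reflexive relation is serial.
(A) the dual of axiom B: valid iff R is symmetric. Such an R need not be symmetric — not valid.
(B) [R]φ → ⟨R⟩φ is axiom D, which corresponds to seriality. Every such R is serial — valid.
(C) ⟨R⟩φ → [R]⟨R⟩φ is axiom 5, which corresponds to the euclidean property. Such an R need not be euclidean — not valid.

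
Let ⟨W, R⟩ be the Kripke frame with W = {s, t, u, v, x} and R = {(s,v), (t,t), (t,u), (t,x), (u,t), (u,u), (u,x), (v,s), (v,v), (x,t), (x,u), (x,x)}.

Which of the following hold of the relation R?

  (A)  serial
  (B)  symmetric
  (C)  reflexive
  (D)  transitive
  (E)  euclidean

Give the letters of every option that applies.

(A) serial: every world has an R-successor.
(B) symmetric: every R-edge is matched by its reverse.
(C) not reflexive: not s R s.
(D) not transitive: s R v and v R s but not s R s.
(E) not euclidean: v R s and v R s but not s R s.

A, B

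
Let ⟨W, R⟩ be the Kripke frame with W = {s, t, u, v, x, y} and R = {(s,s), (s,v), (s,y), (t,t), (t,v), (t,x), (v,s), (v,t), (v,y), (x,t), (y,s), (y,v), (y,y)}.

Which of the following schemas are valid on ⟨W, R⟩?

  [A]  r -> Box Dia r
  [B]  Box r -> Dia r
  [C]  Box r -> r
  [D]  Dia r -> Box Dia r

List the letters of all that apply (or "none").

R is not reflexive: not u R u.
R is symmetric: every R-edge is matched by its reverse.
R is not euclidean: t R v and t R x but not v R x.
R is not serial: u has no R-successor.
(A) r -> Box Dia r (axiom B) characterises the symmetric frames. R is symmetric — valid.
(B) Box r -> Dia r is axiom D, which corresponds to seriality. R is not serial — not valid.
(C) Box r -> r (axiom T) characterises the reflexive frames. R is not reflexive — not valid.
(D) Dia r -> Box Dia r is axiom 5; it is valid on a frame exactly when R is euclidean. R is not euclidean, so not valid.

A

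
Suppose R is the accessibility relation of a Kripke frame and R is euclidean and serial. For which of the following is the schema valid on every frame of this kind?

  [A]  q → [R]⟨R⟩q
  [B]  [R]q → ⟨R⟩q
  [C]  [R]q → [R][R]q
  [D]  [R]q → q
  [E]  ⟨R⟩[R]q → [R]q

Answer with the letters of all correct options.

(A) axiom B: valid iff R is symmetric. Such an R need not be symmetric — not valid.
(B) [R]q → ⟨R⟩q is axiom D; it is valid on a frame exactly when R is serial. Every such R is serial, so valid.
(C) [R]q → [R][R]q is axiom 4; it is valid on a frame exactly when R is transitive. Such an R need not be transitive, so not valid.
(D) [R]q → q is axiom T, which corresponds to reflexivity. Such an R need not be reflexive — not valid.
(E) ⟨R⟩[R]q → [R]q is the dual of axiom 5, which corresponds to the euclidean property. Every such R is euclidean — valid.

B, E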